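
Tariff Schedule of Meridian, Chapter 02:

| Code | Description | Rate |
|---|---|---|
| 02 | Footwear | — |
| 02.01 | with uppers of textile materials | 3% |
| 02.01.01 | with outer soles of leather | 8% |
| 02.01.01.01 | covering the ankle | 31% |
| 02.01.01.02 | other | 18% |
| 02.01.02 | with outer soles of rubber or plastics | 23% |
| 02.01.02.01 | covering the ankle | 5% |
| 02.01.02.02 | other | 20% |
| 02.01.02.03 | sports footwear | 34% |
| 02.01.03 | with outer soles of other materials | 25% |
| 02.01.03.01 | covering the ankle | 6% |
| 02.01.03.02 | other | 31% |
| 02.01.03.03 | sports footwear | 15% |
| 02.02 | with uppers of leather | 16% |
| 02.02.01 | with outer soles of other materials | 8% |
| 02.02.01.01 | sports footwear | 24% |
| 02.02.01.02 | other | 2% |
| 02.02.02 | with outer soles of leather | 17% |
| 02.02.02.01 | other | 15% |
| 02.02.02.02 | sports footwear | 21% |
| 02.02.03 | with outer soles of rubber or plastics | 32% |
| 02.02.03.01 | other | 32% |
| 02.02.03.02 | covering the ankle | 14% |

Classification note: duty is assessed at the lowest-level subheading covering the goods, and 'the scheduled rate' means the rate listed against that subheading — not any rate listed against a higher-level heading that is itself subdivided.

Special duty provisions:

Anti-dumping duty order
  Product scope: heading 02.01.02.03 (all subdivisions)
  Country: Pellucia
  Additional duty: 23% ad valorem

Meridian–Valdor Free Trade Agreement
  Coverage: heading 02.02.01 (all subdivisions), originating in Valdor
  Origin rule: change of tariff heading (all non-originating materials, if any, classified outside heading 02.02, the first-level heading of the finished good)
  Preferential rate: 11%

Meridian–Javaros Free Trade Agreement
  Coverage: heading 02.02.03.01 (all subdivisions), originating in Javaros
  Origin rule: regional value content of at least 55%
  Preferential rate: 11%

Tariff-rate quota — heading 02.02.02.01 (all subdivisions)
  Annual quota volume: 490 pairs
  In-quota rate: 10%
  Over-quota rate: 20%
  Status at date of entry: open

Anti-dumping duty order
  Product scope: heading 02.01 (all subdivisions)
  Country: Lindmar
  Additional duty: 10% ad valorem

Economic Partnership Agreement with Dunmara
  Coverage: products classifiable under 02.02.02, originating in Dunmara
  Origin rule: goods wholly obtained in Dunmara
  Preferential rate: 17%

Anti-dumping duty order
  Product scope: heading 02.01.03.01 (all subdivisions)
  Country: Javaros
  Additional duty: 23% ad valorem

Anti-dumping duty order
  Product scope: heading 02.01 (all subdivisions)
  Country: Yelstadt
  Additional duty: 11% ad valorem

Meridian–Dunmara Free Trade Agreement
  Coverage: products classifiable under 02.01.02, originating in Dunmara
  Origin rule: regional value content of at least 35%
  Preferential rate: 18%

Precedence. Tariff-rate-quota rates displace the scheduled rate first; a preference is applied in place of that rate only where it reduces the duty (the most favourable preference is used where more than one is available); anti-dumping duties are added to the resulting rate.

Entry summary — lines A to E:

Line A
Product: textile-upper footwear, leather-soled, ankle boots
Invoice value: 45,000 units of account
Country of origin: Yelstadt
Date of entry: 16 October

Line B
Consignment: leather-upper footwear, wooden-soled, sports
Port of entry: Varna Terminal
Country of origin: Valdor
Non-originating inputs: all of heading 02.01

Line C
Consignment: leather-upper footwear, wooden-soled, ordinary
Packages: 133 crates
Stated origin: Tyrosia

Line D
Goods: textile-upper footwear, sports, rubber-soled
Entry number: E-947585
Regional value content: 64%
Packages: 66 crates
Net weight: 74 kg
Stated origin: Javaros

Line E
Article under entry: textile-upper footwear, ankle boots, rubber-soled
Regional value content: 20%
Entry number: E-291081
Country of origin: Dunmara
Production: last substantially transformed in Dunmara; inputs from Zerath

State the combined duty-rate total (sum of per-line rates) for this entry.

Line A: textile-upper → 02.01; leather-soled → 02.01.01; ankle boots → 02.01.01.01. Scheduled 31%. anti-dumping (Yelstadt, 02.01): +11%; total 31% + 11% = 42%. → 42%.
Line B: leather-upper → 02.02; wooden-soled → 02.02.01; sports → 02.02.01.01. Scheduled 24%. Valdor agreement on 02.02.01: CTH met → 11% available; preferential 11%. → 11%.
Line C: leather-upper → 02.02; wooden-soled → 02.02.01; ordinary → 02.02.01.02. Scheduled 2%. No special measure applies. → 2%.
Line D: textile-upper → 02.01; rubber-soled → 02.01.02; sports → 02.01.02.03. Scheduled 34%. Javaros agreement on 02.02.03.01: 02.01.02.03 not covered. → 34%.
Line E: textile-upper → 02.01; rubber-soled → 02.01.02; ankle boots → 02.01.02.01. Scheduled 5%. Dunmara agreement on 02.02.02: 02.01.02.01 not covered; Dunmara agreement on 02.01.02: RVC < 35%. → 5%.
Sum: 42% + 11% + 2% + 34% + 5% = 94%.

94%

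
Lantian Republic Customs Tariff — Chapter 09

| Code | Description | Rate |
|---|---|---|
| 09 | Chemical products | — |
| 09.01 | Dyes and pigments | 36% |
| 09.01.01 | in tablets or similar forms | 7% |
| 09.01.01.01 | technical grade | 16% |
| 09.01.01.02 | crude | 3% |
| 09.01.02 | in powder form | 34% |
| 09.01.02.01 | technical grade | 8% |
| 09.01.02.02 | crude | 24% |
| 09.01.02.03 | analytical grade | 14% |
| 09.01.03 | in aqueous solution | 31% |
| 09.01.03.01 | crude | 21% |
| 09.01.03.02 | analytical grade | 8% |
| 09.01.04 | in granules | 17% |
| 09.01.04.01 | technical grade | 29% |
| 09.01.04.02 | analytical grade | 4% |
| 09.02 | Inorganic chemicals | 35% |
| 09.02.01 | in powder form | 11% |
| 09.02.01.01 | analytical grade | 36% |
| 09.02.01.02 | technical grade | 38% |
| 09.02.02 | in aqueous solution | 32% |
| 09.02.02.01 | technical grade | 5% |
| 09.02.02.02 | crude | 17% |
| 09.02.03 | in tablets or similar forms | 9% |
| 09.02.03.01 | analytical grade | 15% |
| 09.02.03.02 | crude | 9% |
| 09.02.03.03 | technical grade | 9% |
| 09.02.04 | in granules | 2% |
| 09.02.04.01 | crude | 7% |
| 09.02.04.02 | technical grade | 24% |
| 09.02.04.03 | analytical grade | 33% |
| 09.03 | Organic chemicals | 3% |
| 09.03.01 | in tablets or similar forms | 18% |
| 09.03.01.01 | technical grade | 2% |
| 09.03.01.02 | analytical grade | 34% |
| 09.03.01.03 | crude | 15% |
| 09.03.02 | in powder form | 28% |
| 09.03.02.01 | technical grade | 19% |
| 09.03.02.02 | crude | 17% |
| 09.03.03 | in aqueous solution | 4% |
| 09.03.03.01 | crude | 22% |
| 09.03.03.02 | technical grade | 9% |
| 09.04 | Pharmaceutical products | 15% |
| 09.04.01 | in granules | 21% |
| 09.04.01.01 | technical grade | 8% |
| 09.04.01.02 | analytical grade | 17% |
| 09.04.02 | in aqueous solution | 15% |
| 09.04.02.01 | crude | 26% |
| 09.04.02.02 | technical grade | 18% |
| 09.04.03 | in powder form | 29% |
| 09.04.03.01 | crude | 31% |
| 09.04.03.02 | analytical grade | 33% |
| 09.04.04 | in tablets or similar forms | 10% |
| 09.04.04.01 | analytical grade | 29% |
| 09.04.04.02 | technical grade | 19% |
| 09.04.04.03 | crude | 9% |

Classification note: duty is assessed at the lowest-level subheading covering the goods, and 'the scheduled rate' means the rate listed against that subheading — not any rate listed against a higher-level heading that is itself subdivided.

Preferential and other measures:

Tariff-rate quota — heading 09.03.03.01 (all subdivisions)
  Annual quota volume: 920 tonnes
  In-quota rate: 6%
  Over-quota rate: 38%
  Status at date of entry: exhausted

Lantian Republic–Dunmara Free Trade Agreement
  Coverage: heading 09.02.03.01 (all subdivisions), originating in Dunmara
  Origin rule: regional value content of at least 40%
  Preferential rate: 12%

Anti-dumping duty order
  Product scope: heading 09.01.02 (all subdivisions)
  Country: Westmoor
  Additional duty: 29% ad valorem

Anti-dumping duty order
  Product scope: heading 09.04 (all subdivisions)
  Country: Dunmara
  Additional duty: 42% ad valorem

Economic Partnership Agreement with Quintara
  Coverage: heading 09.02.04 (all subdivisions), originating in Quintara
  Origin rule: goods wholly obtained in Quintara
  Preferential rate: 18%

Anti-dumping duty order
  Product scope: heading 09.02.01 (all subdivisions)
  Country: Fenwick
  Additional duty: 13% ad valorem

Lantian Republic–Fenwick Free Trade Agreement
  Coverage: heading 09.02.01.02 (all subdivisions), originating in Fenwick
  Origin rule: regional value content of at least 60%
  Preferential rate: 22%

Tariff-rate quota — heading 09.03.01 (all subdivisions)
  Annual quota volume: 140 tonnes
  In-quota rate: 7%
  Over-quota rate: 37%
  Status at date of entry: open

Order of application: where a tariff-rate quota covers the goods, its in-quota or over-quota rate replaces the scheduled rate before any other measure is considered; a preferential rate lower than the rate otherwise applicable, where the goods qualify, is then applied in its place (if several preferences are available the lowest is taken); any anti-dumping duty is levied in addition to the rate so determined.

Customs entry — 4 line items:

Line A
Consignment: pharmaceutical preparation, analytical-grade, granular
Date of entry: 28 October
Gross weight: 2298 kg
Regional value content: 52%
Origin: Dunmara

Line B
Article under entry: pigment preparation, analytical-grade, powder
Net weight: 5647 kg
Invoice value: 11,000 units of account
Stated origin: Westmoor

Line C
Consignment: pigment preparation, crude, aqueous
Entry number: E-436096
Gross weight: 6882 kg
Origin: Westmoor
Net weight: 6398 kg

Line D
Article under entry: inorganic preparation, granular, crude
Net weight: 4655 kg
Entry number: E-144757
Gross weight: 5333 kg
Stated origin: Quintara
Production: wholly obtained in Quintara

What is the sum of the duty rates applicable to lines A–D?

130%

Line A: pharmaceutical → 09.04; granular → 09.04.01; analytical-grade → 09.04.01.02. Scheduled 17%. Dunmara agreement on 09.02.03.01: 09.04.01.02 not covered; anti-dumping (Dunmara, 09.04): +42%; total 17% + 42% = 59%. → 59%.
Line B: pigment → 09.01; powder → 09.01.02; analytical-grade → 09.01.02.03. Scheduled 14%. anti-dumping (Westmoor, 09.01.02): +29%; total 14% + 29% = 43%. → 43%.
Line C: pigment → 09.01; aqueous → 09.01.03; crude → 09.01.03.01. Scheduled 21%. No special measure applies. → 21%.
Line D: inorganic → 09.02; granular → 09.02.04; crude → 09.02.04.01. Scheduled 7%. Quintara agreement on 09.02.04: wholly obtained → 18% available; preference 18% not lower than 7% → no reduction. → 7%.
Sum: 59% + 43% + 21% + 7% = 130%.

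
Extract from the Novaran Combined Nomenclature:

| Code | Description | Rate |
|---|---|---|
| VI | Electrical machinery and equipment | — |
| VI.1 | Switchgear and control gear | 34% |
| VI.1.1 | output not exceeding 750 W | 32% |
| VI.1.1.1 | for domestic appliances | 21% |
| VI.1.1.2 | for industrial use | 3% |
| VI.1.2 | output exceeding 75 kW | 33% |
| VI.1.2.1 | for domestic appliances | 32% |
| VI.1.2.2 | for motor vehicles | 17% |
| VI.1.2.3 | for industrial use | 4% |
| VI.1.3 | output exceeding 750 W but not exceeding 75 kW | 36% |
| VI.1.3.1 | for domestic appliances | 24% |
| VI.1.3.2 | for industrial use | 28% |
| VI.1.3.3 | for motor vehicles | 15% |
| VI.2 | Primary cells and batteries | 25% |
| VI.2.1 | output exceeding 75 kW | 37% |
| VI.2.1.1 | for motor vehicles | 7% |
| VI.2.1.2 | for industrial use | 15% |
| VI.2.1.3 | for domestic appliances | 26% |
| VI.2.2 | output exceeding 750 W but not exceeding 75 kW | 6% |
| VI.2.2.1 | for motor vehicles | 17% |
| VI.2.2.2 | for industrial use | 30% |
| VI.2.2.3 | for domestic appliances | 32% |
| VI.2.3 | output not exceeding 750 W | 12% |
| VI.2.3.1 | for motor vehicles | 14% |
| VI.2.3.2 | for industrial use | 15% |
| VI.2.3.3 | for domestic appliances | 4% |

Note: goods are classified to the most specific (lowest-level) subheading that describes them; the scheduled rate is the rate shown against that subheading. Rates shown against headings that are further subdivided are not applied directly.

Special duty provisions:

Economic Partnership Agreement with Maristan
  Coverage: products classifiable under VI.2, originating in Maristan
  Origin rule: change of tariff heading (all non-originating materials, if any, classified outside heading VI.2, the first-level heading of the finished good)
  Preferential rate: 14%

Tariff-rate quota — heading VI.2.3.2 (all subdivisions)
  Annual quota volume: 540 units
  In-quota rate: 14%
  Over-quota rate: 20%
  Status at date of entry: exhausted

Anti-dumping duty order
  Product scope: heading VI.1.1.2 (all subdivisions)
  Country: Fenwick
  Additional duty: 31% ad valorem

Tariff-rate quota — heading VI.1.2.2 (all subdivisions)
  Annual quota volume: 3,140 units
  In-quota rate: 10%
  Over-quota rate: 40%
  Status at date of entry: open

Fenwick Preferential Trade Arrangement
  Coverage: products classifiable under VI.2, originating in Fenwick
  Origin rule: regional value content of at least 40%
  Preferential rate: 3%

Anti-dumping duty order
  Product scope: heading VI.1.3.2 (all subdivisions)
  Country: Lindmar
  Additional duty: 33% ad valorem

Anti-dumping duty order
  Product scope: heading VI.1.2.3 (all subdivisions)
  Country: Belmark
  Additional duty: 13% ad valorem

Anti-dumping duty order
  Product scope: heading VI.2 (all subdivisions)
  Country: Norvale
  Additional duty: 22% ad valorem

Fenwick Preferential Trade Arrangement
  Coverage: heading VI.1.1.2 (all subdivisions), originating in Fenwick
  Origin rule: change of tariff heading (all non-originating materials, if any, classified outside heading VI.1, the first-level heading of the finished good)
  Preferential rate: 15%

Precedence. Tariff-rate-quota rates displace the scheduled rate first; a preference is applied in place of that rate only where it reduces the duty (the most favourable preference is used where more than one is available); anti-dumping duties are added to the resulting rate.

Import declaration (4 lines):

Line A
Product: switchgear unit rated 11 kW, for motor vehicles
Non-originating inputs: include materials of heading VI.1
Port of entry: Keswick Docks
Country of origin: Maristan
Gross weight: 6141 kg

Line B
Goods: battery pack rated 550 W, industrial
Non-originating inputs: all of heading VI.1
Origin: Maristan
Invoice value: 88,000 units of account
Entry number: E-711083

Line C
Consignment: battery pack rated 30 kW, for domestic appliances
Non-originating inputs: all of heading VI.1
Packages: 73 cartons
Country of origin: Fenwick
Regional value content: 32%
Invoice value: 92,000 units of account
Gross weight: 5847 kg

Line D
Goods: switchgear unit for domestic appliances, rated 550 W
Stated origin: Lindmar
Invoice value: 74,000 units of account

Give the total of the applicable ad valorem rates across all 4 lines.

82%

Line A: switchgear unit → VI.1; rated 11 kW → VI.1.3; for motor vehicles → VI.1.3.3. Scheduled 15%. Maristan agreement on VI.2: VI.1.3.3 not covered. → 15%.
Line B: battery pack → VI.2; rated 550 W → VI.2.3; industrial → VI.2.3.2. Scheduled 15%. quota on VI.2.3.2 exhausted → over-quota 20%; Maristan agreement on VI.2: CTH met → 14% available; preferential 14%. → 14%.
Line C: battery pack → VI.2; rated 30 kW → VI.2.2; for domestic appliances → VI.2.2.3. Scheduled 32%. Fenwick agreement on VI.2: RVC < 40%; Fenwick agreement on VI.1.1.2: VI.2.2.3 not covered. → 32%.
Line D: switchgear unit → VI.1; rated 550 W → VI.1.1; for domestic appliances → VI.1.1.1. Scheduled 21%. No special measure applies. → 21%.
Sum: 15% + 14% + 32% + 21% = 82%.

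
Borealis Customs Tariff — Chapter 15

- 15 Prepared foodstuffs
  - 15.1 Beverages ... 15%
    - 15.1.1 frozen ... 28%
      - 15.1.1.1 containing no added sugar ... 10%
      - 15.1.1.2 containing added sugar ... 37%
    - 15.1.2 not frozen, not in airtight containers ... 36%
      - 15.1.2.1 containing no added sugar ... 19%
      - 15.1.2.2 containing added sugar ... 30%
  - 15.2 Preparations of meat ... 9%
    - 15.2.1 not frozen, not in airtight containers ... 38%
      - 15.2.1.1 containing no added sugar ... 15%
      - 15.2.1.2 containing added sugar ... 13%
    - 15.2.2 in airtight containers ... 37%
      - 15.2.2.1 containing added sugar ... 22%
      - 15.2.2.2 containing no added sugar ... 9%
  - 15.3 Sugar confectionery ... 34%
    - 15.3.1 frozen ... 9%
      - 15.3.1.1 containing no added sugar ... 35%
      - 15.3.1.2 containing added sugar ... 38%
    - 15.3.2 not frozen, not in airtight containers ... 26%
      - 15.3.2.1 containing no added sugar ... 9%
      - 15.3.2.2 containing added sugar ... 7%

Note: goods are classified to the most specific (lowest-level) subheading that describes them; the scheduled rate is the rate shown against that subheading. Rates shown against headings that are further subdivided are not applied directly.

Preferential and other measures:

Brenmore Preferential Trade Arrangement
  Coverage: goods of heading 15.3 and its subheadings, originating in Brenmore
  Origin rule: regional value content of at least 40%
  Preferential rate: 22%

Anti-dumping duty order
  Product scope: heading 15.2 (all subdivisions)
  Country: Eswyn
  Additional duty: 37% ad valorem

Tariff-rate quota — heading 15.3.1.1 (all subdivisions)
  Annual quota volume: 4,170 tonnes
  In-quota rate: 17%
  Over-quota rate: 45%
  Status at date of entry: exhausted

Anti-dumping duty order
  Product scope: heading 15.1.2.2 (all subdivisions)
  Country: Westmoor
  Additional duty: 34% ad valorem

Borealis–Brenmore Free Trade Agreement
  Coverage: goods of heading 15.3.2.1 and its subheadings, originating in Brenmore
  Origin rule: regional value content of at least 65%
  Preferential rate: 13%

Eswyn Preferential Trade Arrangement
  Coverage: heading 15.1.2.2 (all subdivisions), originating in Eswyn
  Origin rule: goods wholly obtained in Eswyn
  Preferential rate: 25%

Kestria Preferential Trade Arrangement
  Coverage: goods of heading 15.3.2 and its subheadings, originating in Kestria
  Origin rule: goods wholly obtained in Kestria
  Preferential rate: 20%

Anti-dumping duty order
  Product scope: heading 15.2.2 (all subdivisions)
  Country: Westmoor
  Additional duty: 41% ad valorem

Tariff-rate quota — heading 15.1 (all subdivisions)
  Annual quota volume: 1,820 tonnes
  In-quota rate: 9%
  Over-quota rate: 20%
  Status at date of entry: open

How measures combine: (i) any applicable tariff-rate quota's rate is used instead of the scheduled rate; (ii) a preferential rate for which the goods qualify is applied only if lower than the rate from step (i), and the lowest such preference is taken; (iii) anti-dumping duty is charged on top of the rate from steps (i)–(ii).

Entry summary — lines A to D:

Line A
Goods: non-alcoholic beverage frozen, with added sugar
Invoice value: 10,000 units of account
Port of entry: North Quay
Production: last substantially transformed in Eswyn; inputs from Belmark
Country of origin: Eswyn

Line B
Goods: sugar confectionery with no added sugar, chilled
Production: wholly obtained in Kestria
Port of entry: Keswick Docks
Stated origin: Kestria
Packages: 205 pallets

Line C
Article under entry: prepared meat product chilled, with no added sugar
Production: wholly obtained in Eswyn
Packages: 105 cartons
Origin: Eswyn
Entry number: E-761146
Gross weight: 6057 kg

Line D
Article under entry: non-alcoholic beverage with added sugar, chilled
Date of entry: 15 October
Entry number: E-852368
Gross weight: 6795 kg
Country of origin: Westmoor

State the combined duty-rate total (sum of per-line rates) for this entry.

113%

Line A: non-alcoholic beverage → 15.1; frozen → 15.1.1; with added sugar → 15.1.1.2. Scheduled 37%. quota on 15.1 open → in-quota 9%; Eswyn agreement on 15.1.2.2: 15.1.1.2 not covered. → 9%.
Line B: sugar confectionery → 15.3; chilled → 15.3.2; with no added sugar → 15.3.2.1. Scheduled 9%. Kestria agreement on 15.3.2: wholly obtained → 20% available; preference 20% not lower than 9% → no reduction. → 9%.
Line C: prepared meat product → 15.2; chilled → 15.2.1; with no added sugar → 15.2.1.1. Scheduled 15%. Eswyn agreement on 15.1.2.2: 15.2.1.1 not covered; anti-dumping (Eswyn, 15.2): +37%; total 15% + 37% = 52%. → 52%.
Line D: non-alcoholic beverage → 15.1; chilled → 15.1.2; with added sugar → 15.1.2.2. Scheduled 30%. quota on 15.1 open → in-quota 9%; anti-dumping (Westmoor, 15.1.2.2): +34%; total 9% + 34% = 43%. → 43%.
Sum: 9% + 9% + 52% + 43% = 113%.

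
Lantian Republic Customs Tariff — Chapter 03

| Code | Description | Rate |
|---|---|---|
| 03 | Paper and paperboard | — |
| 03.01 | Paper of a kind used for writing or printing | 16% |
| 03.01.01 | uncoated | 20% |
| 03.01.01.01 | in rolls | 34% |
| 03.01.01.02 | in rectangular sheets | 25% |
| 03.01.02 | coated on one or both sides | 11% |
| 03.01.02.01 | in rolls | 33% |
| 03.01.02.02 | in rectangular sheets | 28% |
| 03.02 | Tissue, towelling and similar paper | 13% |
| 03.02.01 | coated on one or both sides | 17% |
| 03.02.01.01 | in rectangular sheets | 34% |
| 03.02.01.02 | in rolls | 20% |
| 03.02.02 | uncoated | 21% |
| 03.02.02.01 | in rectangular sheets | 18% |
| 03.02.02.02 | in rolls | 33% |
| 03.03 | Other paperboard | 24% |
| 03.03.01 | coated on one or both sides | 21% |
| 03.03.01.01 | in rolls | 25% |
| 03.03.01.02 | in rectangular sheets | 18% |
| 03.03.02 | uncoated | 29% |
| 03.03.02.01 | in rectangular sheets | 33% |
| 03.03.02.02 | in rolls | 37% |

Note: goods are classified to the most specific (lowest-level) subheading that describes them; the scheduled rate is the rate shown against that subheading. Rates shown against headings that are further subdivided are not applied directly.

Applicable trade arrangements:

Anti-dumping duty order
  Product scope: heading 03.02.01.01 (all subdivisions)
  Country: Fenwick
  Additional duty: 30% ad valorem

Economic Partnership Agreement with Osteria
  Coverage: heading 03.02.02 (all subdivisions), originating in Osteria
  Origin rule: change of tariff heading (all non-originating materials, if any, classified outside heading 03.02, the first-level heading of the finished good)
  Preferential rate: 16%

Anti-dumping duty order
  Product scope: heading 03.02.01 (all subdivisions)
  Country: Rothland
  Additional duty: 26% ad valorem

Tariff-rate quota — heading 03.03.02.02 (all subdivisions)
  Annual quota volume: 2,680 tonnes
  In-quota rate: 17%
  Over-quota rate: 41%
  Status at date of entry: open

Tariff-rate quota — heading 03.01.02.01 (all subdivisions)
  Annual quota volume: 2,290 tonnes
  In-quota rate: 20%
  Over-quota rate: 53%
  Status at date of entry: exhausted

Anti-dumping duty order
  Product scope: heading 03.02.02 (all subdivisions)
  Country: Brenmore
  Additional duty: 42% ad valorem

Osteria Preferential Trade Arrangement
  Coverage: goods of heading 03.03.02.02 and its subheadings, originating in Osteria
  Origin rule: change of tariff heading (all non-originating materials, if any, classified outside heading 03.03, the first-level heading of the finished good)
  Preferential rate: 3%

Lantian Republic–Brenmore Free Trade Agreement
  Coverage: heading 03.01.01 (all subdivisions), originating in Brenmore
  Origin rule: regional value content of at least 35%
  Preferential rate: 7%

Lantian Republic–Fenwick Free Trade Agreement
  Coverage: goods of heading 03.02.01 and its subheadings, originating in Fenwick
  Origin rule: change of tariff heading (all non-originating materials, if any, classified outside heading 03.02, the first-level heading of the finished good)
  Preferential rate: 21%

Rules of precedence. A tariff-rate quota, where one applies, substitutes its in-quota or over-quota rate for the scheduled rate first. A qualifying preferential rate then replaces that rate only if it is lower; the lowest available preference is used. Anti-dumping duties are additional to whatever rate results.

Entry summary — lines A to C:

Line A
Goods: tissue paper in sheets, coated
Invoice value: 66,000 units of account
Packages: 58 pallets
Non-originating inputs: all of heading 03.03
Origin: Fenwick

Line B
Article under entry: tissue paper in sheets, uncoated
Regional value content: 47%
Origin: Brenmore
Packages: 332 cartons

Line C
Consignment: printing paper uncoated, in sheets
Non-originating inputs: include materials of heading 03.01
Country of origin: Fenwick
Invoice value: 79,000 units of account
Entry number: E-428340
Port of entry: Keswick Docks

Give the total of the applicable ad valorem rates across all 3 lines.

136%

Line A: tissue paper → 03.02; coated → 03.02.01; in sheets → 03.02.01.01. Scheduled 34%. Fenwick agreement on 03.02.01: CTH met → 21% available; preferential 21%; anti-dumping (Fenwick, 03.02.01.01): +30%; total 21% + 30% = 51%. → 51%.
Line B: tissue paper → 03.02; uncoated → 03.02.02; in sheets → 03.02.02.01. Scheduled 18%. Brenmore agreement on 03.01.01: 03.02.02.01 not covered; anti-dumping (Brenmore, 03.02.02): +42%; total 18% + 42% = 60%. → 60%.
Line C: printing paper → 03.01; uncoated → 03.01.01; in sheets → 03.01.01.02. Scheduled 25%. Fenwick agreement on 03.02.01: 03.01.01.02 not covered. → 25%.
Sum: 51% + 60% + 25% = 136%.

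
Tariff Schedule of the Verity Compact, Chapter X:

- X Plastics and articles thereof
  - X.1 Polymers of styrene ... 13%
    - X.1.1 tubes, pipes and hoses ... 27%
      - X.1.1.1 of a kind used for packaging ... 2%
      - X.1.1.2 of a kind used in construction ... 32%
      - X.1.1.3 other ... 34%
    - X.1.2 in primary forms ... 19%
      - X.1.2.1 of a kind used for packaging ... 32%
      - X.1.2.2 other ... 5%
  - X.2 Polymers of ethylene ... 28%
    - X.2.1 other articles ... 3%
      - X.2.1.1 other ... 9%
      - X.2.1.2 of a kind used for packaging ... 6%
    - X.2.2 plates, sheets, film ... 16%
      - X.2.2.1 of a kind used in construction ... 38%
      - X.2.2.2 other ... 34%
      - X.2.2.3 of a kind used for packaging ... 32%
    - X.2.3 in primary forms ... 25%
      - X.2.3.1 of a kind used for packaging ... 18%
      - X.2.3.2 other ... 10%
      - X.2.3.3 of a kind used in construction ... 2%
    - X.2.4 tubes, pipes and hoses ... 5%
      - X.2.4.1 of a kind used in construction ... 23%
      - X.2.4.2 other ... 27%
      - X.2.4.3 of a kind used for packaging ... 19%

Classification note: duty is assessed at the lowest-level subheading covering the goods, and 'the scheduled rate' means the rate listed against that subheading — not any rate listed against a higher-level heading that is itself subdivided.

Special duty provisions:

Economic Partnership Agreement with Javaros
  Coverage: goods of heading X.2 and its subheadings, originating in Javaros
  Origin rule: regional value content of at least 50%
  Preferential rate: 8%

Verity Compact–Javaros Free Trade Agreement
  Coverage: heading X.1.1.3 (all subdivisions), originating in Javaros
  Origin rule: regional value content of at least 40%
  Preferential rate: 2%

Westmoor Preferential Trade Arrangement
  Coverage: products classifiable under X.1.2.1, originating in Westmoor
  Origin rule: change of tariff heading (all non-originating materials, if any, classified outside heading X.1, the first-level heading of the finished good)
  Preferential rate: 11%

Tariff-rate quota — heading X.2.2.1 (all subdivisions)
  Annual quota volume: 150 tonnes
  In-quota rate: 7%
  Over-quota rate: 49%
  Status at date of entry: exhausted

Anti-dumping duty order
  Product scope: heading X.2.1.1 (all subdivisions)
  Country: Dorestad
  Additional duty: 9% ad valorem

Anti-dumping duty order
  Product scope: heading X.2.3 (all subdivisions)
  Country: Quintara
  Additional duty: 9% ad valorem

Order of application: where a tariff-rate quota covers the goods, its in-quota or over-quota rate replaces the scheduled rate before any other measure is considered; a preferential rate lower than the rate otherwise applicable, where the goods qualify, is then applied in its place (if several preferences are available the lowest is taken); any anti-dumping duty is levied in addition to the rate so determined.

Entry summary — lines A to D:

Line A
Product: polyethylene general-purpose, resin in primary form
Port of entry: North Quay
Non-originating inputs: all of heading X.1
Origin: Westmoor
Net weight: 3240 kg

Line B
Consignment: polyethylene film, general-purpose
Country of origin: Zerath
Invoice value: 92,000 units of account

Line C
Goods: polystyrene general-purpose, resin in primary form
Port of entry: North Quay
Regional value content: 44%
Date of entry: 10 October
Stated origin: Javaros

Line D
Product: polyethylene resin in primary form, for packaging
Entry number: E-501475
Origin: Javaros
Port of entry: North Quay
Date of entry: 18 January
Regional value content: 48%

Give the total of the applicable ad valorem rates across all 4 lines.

Line A: polyethylene → X.2; resin in primary form → X.2.3; general-purpose → X.2.3.2. Scheduled 10%. Westmoor agreement on X.1.2.1: X.2.3.2 not covered. → 10%.
Line B: polyethylene → X.2; film → X.2.2; general-purpose → X.2.2.2. Scheduled 34%. No special measure applies. → 34%.
Line C: polystyrene → X.1; resin in primary form → X.1.2; general-purpose → X.1.2.2. Scheduled 5%. Javaros agreement on X.2: X.1.2.2 not covered; Javaros agreement on X.1.1.3: X.1.2.2 not covered. → 5%.
Line D: polyethylene → X.2; resin in primary form → X.2.3; for packaging → X.2.3.1. Scheduled 18%. Javaros agreement on X.2: RVC < 50%; Javaros agreement on X.1.1.3: X.2.3.1 not covered. → 18%.
Sum: 10% + 34% + 5% + 18% = 67%.

67%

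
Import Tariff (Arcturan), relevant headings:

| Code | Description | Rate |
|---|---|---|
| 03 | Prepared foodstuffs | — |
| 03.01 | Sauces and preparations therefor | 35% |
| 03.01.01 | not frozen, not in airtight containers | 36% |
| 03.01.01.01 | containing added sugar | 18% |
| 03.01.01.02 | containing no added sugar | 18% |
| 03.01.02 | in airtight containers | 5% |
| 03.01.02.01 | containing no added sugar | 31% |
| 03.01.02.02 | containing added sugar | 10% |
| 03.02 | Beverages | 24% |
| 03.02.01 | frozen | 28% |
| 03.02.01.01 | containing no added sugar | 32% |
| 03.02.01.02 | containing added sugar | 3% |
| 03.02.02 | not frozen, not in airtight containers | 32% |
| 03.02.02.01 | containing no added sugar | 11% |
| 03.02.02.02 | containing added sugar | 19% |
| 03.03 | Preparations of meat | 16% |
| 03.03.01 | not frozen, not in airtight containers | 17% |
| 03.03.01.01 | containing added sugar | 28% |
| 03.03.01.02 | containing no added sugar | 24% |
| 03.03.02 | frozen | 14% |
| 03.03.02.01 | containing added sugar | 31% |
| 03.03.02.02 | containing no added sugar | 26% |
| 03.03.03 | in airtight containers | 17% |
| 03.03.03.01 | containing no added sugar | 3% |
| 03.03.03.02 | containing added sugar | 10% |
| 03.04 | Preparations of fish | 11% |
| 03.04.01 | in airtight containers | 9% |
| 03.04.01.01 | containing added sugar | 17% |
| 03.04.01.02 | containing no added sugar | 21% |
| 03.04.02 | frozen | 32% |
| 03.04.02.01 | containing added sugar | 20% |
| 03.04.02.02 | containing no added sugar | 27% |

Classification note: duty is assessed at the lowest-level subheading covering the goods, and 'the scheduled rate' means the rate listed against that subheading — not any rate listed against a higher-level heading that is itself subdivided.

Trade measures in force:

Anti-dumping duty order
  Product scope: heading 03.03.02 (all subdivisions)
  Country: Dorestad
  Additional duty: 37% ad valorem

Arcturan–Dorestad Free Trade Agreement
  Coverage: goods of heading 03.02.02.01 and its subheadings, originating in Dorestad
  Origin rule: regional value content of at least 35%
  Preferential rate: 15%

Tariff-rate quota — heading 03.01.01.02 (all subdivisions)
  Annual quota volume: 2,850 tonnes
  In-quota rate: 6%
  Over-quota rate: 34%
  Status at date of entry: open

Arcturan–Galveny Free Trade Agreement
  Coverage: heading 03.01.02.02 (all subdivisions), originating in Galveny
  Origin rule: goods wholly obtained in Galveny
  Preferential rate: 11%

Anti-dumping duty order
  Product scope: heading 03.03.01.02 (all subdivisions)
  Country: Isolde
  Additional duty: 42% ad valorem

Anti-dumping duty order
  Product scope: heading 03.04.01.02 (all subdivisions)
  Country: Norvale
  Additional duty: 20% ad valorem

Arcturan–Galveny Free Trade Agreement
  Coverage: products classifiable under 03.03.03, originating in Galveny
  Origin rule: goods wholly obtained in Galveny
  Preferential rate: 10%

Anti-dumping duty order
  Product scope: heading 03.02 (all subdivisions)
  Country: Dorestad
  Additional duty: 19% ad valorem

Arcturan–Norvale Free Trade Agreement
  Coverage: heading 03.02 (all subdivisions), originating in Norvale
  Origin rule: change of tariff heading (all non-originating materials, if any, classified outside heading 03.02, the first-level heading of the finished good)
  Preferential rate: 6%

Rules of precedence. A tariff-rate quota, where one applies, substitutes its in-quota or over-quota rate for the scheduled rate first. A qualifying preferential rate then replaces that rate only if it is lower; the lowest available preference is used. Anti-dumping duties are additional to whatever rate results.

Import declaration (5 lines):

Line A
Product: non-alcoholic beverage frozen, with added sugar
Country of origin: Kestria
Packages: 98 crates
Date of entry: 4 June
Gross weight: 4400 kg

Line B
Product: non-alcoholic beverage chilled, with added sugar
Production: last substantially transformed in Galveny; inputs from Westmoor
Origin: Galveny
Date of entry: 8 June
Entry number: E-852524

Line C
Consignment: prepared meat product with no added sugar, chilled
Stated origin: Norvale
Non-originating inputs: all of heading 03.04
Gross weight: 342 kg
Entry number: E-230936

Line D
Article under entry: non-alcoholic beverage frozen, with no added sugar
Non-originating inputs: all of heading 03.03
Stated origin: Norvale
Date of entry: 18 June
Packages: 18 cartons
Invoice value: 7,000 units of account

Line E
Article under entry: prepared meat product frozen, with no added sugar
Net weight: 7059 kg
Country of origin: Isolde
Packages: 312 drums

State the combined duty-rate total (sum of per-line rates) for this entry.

78%

Line A: non-alcoholic beverage → 03.02; frozen → 03.02.01; with added sugar → 03.02.01.02. Scheduled 3%. No special measure applies. → 3%.
Line B: non-alcoholic beverage → 03.02; chilled → 03.02.02; with added sugar → 03.02.02.02. Scheduled 19%. Galveny agreement on 03.01.02.02: 03.02.02.02 not covered; Galveny agreement on 03.03.03: 03.02.02.02 not covered. → 19%.
Line C: prepared meat product → 03.03; chilled → 03.03.01; with no added sugar → 03.03.01.02. Scheduled 24%. Norvale agreement on 03.02: 03.03.01.02 not covered. → 24%.
Line D: non-alcoholic beverage → 03.02; frozen → 03.02.01; with no added sugar → 03.02.01.01. Scheduled 32%. Norvale agreement on 03.02: CTH met → 6% available; preferential 6%. → 6%.
Line E: prepared meat product → 03.03; frozen → 03.03.02; with no added sugar → 03.03.02.02. Scheduled 26%. No special measure applies. → 26%.
Sum: 3% + 19% + 24% + 6% + 26% = 78%.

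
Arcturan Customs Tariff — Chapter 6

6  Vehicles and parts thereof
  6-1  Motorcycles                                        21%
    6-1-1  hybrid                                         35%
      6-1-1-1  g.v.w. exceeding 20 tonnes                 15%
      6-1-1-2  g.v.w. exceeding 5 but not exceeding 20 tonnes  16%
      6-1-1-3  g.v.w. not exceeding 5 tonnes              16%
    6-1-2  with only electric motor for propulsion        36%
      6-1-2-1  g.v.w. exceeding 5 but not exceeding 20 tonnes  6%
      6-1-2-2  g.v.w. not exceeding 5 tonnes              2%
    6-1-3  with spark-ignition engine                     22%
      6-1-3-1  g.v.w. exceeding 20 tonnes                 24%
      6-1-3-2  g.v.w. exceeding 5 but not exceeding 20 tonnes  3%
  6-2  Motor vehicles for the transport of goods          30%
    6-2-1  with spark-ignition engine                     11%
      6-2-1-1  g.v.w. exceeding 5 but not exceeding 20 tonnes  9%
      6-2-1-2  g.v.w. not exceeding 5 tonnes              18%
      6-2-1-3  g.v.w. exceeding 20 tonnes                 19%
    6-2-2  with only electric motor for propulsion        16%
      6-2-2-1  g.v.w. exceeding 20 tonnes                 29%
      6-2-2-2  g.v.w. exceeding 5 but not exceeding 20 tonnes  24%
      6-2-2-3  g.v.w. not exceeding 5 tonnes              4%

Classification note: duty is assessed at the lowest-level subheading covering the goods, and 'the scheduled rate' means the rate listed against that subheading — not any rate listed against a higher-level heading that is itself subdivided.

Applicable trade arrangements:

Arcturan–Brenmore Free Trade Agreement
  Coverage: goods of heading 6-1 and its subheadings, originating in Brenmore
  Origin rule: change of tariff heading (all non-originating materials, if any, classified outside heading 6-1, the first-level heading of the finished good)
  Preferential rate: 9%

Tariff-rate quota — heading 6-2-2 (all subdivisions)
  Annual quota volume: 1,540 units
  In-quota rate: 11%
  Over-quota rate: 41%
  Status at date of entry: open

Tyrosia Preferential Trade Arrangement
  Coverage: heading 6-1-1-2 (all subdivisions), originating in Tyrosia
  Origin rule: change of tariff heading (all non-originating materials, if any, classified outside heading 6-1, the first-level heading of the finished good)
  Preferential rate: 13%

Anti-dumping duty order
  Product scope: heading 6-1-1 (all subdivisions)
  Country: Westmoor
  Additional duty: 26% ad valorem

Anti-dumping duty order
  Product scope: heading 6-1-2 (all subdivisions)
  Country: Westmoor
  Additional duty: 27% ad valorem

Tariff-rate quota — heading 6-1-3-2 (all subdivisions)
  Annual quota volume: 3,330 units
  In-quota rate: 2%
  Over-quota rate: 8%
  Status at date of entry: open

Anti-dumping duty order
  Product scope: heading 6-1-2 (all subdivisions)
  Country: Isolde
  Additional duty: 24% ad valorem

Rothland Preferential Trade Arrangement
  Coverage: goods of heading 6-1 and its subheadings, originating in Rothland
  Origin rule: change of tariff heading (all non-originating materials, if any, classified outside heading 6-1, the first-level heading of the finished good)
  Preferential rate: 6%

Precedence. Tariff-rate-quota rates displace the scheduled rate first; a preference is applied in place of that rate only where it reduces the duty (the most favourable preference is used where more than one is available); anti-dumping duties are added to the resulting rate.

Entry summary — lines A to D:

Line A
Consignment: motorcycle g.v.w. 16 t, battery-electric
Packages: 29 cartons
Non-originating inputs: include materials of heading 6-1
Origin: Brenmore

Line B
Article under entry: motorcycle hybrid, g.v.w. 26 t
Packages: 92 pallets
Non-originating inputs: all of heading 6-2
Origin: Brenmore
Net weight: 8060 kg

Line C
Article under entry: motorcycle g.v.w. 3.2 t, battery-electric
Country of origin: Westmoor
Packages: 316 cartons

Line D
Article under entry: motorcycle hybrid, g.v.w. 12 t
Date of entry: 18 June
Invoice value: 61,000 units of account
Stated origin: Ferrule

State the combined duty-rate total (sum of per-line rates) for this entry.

Line A: motorcycle → 6-1; battery-electric → 6-1-2; g.v.w. 16 t → 6-1-2-1. Scheduled 6%. Brenmore agreement on 6-1: CTH not met. → 6%.
Line B: motorcycle → 6-1; hybrid → 6-1-1; g.v.w. 26 t → 6-1-1-1. Scheduled 15%. Brenmore agreement on 6-1: CTH met → 9% available; preferential 9%. → 9%.
Line C: motorcycle → 6-1; battery-electric → 6-1-2; g.v.w. 3.2 t → 6-1-2-2. Scheduled 2%. anti-dumping (Westmoor, 6-1-2): +27%; total 2% + 27% = 29%. → 29%.
Line D: motorcycle → 6-1; hybrid → 6-1-1; g.v.w. 12 t → 6-1-1-2. Scheduled 16%. No special measure applies. → 16%.
Sum: 6% + 9% + 29% + 16% = 60%.

60%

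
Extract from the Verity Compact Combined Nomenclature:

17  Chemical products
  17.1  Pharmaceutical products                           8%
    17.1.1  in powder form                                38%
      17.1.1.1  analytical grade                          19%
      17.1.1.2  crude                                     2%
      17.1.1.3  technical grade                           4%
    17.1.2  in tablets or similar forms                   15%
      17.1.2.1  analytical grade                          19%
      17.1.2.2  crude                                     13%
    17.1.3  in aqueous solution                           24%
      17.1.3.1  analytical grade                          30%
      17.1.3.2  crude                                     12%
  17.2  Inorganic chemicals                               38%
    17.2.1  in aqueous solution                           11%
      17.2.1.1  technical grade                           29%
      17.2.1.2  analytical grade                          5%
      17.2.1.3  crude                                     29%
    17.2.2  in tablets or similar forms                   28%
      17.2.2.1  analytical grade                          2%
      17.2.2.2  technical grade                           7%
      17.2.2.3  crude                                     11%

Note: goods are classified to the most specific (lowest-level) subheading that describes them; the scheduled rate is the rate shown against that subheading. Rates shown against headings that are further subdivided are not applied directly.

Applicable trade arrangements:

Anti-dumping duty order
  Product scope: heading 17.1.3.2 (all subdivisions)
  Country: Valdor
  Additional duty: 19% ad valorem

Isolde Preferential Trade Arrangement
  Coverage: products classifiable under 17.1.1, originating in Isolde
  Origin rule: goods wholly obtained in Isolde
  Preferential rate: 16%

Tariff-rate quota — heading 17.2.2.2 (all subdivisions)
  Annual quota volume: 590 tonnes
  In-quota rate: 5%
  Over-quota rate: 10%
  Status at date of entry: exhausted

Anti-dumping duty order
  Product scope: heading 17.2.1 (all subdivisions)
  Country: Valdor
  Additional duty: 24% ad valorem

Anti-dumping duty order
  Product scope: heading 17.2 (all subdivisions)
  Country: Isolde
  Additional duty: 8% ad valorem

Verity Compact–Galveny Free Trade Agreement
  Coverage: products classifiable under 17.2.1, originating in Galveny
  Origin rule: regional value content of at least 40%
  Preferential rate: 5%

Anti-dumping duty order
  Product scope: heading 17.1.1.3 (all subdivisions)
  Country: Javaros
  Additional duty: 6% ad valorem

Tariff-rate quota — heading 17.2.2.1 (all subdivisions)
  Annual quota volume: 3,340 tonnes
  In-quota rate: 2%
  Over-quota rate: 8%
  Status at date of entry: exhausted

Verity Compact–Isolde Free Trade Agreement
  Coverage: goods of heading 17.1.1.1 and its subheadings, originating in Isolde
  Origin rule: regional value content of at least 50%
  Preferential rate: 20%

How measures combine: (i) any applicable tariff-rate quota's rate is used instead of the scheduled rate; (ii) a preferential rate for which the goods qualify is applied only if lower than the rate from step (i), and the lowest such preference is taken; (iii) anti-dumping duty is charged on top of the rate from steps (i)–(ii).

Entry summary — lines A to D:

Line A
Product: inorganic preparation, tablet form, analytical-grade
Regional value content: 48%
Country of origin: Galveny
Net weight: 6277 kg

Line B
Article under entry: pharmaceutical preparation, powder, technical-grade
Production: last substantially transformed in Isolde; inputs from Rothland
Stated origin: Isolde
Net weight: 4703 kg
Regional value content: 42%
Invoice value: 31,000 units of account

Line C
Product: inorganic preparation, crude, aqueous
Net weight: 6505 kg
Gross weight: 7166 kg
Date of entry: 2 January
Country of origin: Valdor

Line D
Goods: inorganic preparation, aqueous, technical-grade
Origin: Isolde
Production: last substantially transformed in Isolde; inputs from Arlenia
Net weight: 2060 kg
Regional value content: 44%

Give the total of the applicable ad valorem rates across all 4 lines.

102%

Line A: inorganic → 17.2; tablet form → 17.2.2; analytical-grade → 17.2.2.1. Scheduled 2%. quota on 17.2.2.1 exhausted → over-quota 8%; Galveny agreement on 17.2.1: 17.2.2.1 not covered. → 8%.
Line B: pharmaceutical → 17.1; powder → 17.1.1; technical-grade → 17.1.1.3. Scheduled 4%. Isolde agreement on 17.1.1: not wholly obtained; Isolde agreement on 17.1.1.1: 17.1.1.3 not covered. → 4%.
Line C: inorganic → 17.2; aqueous → 17.2.1; crude → 17.2.1.3. Scheduled 29%. anti-dumping (Valdor, 17.2.1): +24%; total 29% + 24% = 53%. → 53%.
Line D: inorganic → 17.2; aqueous → 17.2.1; technical-grade → 17.2.1.1. Scheduled 29%. Isolde agreement on 17.1.1: 17.2.1.1 not covered; Isolde agreement on 17.1.1.1: 17.2.1.1 not covered; anti-dumping (Isolde, 17.2): +8%; total 29% + 8% = 37%. → 37%.
Sum: 8% + 4% + 53% + 37% = 102%.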